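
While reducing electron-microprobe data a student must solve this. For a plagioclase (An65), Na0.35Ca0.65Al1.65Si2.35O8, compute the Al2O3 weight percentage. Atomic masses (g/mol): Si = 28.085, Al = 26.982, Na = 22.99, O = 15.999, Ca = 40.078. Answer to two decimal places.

30.86 wt%

M(Na0.35Ca0.65Al1.65Si2.35O8) = 272.609 g/mol; M(Al2O3) = 101.961 g/mol.
Moles Al2O3 per formula unit = 1.65 Al ÷ 2 = 0.8250.
Al2O3 fraction = (0.8250 × 101.961) / 272.609 = 84.118/272.609 = 0.3086.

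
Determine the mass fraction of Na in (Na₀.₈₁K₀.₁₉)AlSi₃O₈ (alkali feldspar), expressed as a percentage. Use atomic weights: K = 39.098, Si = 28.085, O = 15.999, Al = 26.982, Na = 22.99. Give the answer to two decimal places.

7.02 wt%

Formula mass = 0.81×22.99 + 0.19×39.098 + 1×26.982 + 3×28.085 + 8×15.999 = 265.280 g/mol, of which 18.622 g is Na.
So Na makes up 18.622/265.280 = 0.0702 of the mass, i.e. 7.02%.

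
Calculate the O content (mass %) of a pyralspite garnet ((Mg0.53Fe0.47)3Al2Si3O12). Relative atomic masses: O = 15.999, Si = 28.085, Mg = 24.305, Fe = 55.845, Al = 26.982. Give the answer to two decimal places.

42.89 mass %

M((Mg0.53Fe0.47)3Al2Si3O12) = 447.593 g/mol.
O contributes 12 × 15.999 = 191.988 g per mole.
191.988/447.593 = 0.4289 → 42.89%.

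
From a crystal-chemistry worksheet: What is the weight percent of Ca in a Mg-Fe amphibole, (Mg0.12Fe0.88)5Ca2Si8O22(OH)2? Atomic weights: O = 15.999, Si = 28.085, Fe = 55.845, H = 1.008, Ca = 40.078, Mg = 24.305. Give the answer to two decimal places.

Formula mass = 0.60×24.305 + 4.40×55.845 + 2×40.078 + 8×28.085 + 24×15.999 + 2×1.008 = 951.129 g/mol, of which 80.156 g is Ca.
So Ca makes up 80.156/951.129 = 0.0843 of the mass, i.e. 8.43%.

8.43 mass %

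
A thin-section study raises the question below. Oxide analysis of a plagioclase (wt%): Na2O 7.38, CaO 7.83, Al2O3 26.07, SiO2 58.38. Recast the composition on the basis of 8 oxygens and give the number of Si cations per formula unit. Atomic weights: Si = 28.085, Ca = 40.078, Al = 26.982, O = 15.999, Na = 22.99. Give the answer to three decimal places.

Na2O: 7.38/61.979 = 0.11907 mol → 0.23814 mol Na, 0.11907 mol O.
CaO: 7.83/56.077 = 0.13963 mol → 0.13963 mol Ca, 0.13963 mol O.
Al2O3: 26.07/101.961 = 0.25569 mol → 0.51138 mol Al, 0.76707 mol O.
SiO2: 58.38/60.083 = 0.97166 mol → 0.97166 mol Si, 1.94332 mol O.
Total oxygen = 2.96909 mol. Normalization factor = 8/2.96909 = 2.69443.
Si per 8 O = 0.97166 × 2.69443 = 2.618.

2.618 Si apfu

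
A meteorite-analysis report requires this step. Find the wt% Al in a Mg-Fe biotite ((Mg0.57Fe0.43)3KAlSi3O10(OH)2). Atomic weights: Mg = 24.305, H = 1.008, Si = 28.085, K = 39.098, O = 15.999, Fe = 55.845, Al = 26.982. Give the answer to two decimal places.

5.89 wt%

M((Mg0.57Fe0.43)3KAlSi3O10(OH)2) = 457.941 g/mol.
Al contributes 1 × 26.982 = 26.982 g per mole.
26.982/457.941 = 0.0589 → 5.89%.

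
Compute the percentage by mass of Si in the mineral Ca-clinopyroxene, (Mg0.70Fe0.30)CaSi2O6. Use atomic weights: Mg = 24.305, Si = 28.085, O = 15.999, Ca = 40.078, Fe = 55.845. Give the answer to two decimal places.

24.85 weight percent

Molar mass of (Mg0.70Fe0.30)CaSi2O6: 0.70·24.305 + 0.30·55.845 + 1·40.078 + 2·28.085 + 6·15.999 = 226.009 g/mol.
Mass of Si per formula unit: 2 × 28.085 = 56.170 g.
Weight fraction Si = 56.170 / 226.009 = 0.2485.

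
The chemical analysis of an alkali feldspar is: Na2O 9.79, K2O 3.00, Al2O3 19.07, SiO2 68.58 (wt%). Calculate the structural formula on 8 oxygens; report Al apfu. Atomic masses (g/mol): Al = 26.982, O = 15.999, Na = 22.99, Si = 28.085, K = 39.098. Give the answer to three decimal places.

9.79 wt% Na2O ÷ 61.979 g/mol = 0.15796 mol, giving 0.31592 Na and 0.15796 O.
3.00 wt% K2O ÷ 94.195 g/mol = 0.03185 mol, giving 0.06370 K and 0.03185 O.
19.07 wt% Al2O3 ÷ 101.961 g/mol = 0.18703 mol, giving 0.37406 Al and 0.56109 O.
68.58 wt% SiO2 ÷ 60.083 g/mol = 1.14142 mol, giving 1.14142 Si and 2.28284 O.
Oxygen sums to 3.03374; scaling by 8/3.03374 = 2.63701 puts the formula on 8 O.
Al: 0.37406 × 2.63701 = 0.986 atoms per formula unit.

0.986 Al apfu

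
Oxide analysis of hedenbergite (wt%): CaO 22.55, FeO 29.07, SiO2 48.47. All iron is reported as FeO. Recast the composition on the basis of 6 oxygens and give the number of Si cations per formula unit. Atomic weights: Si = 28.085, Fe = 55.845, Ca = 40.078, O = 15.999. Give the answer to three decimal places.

22.55 wt% CaO ÷ 56.077 g/mol = 0.40213 mol, giving 0.40213 Ca and 0.40213 O.
29.07 wt% FeO ÷ 71.844 g/mol = 0.40463 mol, giving 0.40463 Fe and 0.40463 O.
48.47 wt% SiO2 ÷ 60.083 g/mol = 0.80672 mol, giving 0.80672 Si and 1.61344 O.
Oxygen sums to 2.42020; scaling by 6/2.42020 = 2.47913 puts the formula on 6 O.
Si: 0.80672 × 2.47913 = 2.000 atoms per formula unit.

2.000 Si apfu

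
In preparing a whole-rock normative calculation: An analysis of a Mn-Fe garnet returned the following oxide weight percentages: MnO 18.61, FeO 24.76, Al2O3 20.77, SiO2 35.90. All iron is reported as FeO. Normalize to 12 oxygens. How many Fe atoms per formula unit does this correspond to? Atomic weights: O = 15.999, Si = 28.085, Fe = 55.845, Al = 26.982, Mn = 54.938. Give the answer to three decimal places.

1.714 Fe apfu

MnO: 18.61/70.937 = 0.26235 mol → 0.26235 mol Mn, 0.26235 mol O.
FeO: 24.76/71.844 = 0.34464 mol → 0.34464 mol Fe, 0.34464 mol O.
Al2O3: 20.77/101.961 = 0.20371 mol → 0.40742 mol Al, 0.61113 mol O.
SiO2: 35.90/60.083 = 0.59751 mol → 0.59751 mol Si, 1.19502 mol O.
Total oxygen = 2.41314 mol. Normalization factor = 12/2.41314 = 4.97277.
Fe per 12 O = 0.34464 × 4.97277 = 1.714.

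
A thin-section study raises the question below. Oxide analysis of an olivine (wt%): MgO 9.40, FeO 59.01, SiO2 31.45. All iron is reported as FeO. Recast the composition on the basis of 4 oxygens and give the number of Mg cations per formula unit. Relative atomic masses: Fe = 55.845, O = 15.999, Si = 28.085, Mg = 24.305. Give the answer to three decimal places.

MgO (M=40.304): mol = 0.23323; Mg = 0.23323, O = 0.23323.
FeO (M=71.844): mol = 0.82136; Fe = 0.82136, O = 0.82136.
SiO2 (M=60.083): mol = 0.52344; Si = 0.52344, O = 1.04688.
ΣO = 2.10147; factor = 4/ΣO = 1.90343.
Mg apfu = 0.23323 × 1.90343 = 0.444.

0.444 Mg apfu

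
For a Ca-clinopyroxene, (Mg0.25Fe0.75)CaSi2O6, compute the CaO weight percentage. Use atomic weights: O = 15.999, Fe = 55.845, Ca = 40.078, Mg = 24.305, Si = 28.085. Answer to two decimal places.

Formula mass = 240.202 g/mol.
1 Ca → 1.0000 mol CaO per formula unit; M(CaO) = 56.077, so CaO mass = 56.077 g.
56.077/240.202 × 100 = 23.35 wt%.

23.35 wt%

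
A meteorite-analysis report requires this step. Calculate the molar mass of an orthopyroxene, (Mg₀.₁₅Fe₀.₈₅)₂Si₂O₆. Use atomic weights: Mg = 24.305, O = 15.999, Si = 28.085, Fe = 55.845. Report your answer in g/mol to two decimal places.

The formula mass is the sum 0.30·24.305 + 1.70·55.845 + 2·28.085 + 6·15.999.

254.39 g/mol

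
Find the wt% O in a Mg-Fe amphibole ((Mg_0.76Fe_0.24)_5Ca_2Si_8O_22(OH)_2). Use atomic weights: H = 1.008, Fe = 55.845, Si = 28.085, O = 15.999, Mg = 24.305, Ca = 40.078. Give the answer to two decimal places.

Formula mass = 3.80*24.305 + 1.20*55.845 + 2*40.078 + 8*28.085 + 24*15.999 + 2*1.008 = 850.201 g/mol, of which 383.976 g is O.
So O makes up 383.976/850.201 = 0.4516 of the mass, i.e. 45.16%.

45.16 mass %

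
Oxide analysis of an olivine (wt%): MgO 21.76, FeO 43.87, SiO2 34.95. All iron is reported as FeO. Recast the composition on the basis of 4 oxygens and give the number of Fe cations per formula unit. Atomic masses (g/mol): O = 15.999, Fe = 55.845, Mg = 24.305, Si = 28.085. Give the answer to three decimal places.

MgO: 21.76/40.304 = 0.53990 mol → 0.53990 mol Mg, 0.53990 mol O.
FeO: 43.87/71.844 = 0.61063 mol → 0.61063 mol Fe, 0.61063 mol O.
SiO2: 34.95/60.083 = 0.58170 mol → 0.58170 mol Si, 1.16340 mol O.
Total oxygen = 2.31393 mol. Normalization factor = 4/2.31393 = 1.72866.
Fe per 4 O = 0.61063 × 1.72866 = 1.056.

1.056 Fe apfu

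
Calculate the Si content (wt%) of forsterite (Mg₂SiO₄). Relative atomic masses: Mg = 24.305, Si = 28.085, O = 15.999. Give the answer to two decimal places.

M(Mg₂SiO₄) = 140.691 g/mol.
Si contributes 1 × 28.085 = 28.085 g per mole.
28.085/140.691 = 0.1996 → 19.96%.

19.96 wt%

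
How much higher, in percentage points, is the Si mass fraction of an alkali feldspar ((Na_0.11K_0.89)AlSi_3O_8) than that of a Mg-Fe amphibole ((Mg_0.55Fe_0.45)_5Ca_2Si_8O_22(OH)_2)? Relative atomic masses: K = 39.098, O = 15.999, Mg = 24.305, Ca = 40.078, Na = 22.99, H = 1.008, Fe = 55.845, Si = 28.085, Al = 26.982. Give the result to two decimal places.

5.03 percentage points

Si in (Na_0.11K_0.89)AlSi_3O_8: molar mass 276.555 g/mol; 3×28.085 = 84.255 g → 30.47 wt%.
Si in (Mg_0.55Fe_0.45)_5Ca_2Si_8O_22(OH)_2: molar mass 883.318 g/mol; 8×28.085 = 224.680 g → 25.44 wt%.
Difference = 30.47 − 25.44 = 5.03 percentage points.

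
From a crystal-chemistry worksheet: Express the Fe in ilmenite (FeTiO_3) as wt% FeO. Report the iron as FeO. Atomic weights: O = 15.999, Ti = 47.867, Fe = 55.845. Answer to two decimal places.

47.36 wt%

Molar mass of FeTiO_3 = 1·55.845 + 1·47.867 + 3·15.999 = 151.709 g/mol.
Each formula unit contains 1 Fe, equivalent to 1/1 = 1.0000 mol FeO.
M(FeO) = 1×55.845 + 1×15.999 = 71.844 g/mol.
Mass of FeO per formula unit = 1.0000 × 71.844 = 71.844 g.
FeO wt% = 71.844 / 151.709 × 100 = 47.36%.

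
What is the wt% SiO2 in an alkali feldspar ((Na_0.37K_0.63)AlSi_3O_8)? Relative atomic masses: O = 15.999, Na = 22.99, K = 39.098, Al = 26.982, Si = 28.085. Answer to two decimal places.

66.18 wt%

Molar mass of (Na_0.37K_0.63)AlSi_3O_8 = 0.37×22.99 + 0.63×39.098 + 1×26.982 + 3×28.085 + 8×15.999 = 272.367 g/mol.
Each formula unit contains 3 Si, equivalent to 3/1 = 3.0000 mol SiO2.
M(SiO2) = 1×28.085 + 2×15.999 = 60.083 g/mol.
Mass of SiO2 per formula unit = 3.0000 × 60.083 = 180.249 g.
SiO2 wt% = 180.249 / 272.367 × 100 = 66.18%.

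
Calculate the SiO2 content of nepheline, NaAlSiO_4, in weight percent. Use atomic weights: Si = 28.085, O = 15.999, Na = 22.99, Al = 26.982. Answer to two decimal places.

Molar mass of NaAlSiO_4 = 1*22.99 + 1*26.982 + 1*28.085 + 4*15.999 = 142.053 g/mol.
Each formula unit contains 1 Si, equivalent to 1/1 = 1.0000 mol SiO2.
M(SiO2) = 1×28.085 + 2×15.999 = 60.083 g/mol.
Mass of SiO2 per formula unit = 1.0000 × 60.083 = 60.083 g.
SiO2 wt% = 60.083 / 142.053 × 100 = 42.30%.

42.30 wt%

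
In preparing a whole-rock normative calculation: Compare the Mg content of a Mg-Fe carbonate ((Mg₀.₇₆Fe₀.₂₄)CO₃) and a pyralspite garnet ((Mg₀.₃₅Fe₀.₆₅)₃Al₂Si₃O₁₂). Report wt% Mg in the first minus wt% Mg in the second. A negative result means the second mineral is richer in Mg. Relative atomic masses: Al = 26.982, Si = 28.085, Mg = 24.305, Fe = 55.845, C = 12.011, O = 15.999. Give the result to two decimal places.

M((Mg₀.₇₆Fe₀.₂₄)CO₃) = 91.883 g/mol, so wt% Mg = 18.472/91.883 × 100 = 20.10%.
M((Mg₀.₃₅Fe₀.₆₅)₃Al₂Si₃O₁₂) = 464.625 g/mol, so wt% Mg = 25.520/464.625 × 100 = 5.49%.
20.10 − 5.49 = 14.61 pp.

14.61 percentage points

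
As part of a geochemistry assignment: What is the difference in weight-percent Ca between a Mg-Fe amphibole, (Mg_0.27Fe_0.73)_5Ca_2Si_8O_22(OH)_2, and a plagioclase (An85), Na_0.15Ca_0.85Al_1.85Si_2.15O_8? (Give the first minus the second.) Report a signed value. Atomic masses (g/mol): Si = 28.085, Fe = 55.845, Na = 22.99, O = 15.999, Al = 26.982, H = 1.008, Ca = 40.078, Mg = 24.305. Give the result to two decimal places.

First mineral: 80.156 g Ca in 927.474 g formula = 8.64 wt% Ca.
Second mineral: 34.066 g Ca in 275.806 g formula = 12.35 wt% Ca.
8.64% − 12.35% gives a difference of -3.71 percentage points.

-3.71 percentage points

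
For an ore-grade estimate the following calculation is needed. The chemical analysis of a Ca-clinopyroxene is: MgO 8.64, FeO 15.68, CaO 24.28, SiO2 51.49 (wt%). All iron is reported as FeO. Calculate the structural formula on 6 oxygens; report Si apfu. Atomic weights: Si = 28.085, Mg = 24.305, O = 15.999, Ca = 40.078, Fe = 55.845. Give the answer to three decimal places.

1.993 Si apfu

MgO (M=40.304): mol = 0.21437; Mg = 0.21437, O = 0.21437.
FeO (M=71.844): mol = 0.21825; Fe = 0.21825, O = 0.21825.
CaO (M=56.077): mol = 0.43298; Ca = 0.43298, O = 0.43298.
SiO2 (M=60.083): mol = 0.85698; Si = 0.85698, O = 1.71396.
ΣO = 2.57956; factor = 6/ΣO = 2.32598.
Si apfu = 0.85698 × 2.32598 = 1.993.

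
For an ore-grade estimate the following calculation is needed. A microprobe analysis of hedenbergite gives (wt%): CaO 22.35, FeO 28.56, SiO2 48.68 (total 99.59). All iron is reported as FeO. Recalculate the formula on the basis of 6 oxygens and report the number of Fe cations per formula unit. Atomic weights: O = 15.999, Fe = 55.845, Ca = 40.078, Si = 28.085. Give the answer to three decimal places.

0.987 Fe apfu

CaO: 22.35/56.077 = 0.39856 mol → 0.39856 mol Ca, 0.39856 mol O.
FeO: 28.56/71.844 = 0.39753 mol → 0.39753 mol Fe, 0.39753 mol O.
SiO2: 48.68/60.083 = 0.81021 mol → 0.81021 mol Si, 1.62042 mol O.
Total oxygen = 2.41651 mol. Normalization factor = 6/2.41651 = 2.48292.
Fe per 6 O = 0.39753 × 2.48292 = 0.987.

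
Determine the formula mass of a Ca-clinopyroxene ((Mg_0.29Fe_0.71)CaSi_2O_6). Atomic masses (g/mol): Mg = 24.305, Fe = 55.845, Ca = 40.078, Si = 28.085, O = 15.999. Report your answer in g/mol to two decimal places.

M = 0.29(24.305) + 0.71(55.845) + 1(40.078) + 2(28.085) + 6(15.999)

238.94 g/mol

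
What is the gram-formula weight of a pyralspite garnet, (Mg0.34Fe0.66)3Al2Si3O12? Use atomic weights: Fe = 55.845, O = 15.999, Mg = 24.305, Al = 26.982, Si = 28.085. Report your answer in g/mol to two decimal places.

M = 1.02(24.305) + 1.98(55.845) + 2(26.982) + 3(28.085) + 12(15.999)

465.57 g/mol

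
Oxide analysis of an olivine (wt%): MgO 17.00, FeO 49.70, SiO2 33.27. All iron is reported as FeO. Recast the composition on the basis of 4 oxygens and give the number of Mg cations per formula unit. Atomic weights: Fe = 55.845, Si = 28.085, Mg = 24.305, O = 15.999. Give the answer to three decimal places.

MgO: 17.00/40.304 = 0.42179 mol → 0.42179 mol Mg, 0.42179 mol O.
FeO: 49.70/71.844 = 0.69178 mol → 0.69178 mol Fe, 0.69178 mol O.
SiO2: 33.27/60.083 = 0.55373 mol → 0.55373 mol Si, 1.10746 mol O.
Total oxygen = 2.22103 mol. Normalization factor = 4/2.22103 = 1.80097.
Mg per 4 O = 0.42179 × 1.80097 = 0.760.

0.760 Mg apfu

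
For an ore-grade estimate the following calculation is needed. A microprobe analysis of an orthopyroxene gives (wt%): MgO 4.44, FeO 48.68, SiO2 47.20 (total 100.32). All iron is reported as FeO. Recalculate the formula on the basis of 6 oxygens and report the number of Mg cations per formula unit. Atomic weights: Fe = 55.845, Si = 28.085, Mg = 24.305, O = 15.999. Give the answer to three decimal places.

MgO (M=40.304): mol = 0.11016; Mg = 0.11016, O = 0.11016.
FeO (M=71.844): mol = 0.67758; Fe = 0.67758, O = 0.67758.
SiO2 (M=60.083): mol = 0.78558; Si = 0.78558, O = 1.57116.
ΣO = 2.35890; factor = 6/ΣO = 2.54356.
Mg apfu = 0.11016 × 2.54356 = 0.280.

0.280 Mg apfu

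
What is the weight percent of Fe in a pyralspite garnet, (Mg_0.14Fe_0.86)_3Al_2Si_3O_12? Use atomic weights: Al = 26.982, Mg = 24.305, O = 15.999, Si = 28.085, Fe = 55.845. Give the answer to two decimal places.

Formula mass = 0.42×24.305 + 2.58×55.845 + 2×26.982 + 3×28.085 + 12×15.999 = 484.495 g/mol, of which 144.080 g is Fe.
So Fe makes up 144.080/484.495 = 0.2974 of the mass, i.e. 29.74%.

29.74 wt%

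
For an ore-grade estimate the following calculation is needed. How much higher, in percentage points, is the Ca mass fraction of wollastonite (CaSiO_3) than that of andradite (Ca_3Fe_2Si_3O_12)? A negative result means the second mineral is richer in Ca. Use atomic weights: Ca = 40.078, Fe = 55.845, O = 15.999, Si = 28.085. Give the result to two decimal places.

10.84 percentage points

First mineral: 40.078 g Ca in 116.160 g formula = 34.50 wt% Ca.
Second mineral: 120.234 g Ca in 508.167 g formula = 23.66 wt% Ca.
34.50% − 23.66% gives a difference of 10.84 percentage points.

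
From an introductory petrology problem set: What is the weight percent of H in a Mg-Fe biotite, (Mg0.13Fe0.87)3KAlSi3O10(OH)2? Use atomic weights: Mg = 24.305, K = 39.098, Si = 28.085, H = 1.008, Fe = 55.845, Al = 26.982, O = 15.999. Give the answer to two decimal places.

0.40 weight percent

Formula mass = 0.39·24.305 + 2.61·55.845 + 1·39.098 + 1·26.982 + 3·28.085 + 12·15.999 + 2·1.008 = 499.573 g/mol, of which 2.016 g is H.
So H makes up 2.016/499.573 = 0.0040 of the mass, i.e. 0.40%.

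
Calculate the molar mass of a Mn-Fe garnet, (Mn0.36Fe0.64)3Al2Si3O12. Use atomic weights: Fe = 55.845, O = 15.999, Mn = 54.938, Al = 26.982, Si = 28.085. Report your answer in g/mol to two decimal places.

496.76 g/mol

The formula mass is the sum 1.08*54.938 + 1.92*55.845 + 2*26.982 + 3*28.085 + 12*15.999.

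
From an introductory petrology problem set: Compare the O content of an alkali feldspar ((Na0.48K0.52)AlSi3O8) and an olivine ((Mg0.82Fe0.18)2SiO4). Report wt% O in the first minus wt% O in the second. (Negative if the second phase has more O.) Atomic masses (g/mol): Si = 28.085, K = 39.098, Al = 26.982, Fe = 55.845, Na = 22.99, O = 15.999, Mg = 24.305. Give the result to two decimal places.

5.21 percentage points

O in (Na0.48K0.52)AlSi3O8: molar mass 270.595 g/mol; 8×15.999 = 127.992 g → 47.30 wt%.
O in (Mg0.82Fe0.18)2SiO4: molar mass 152.045 g/mol; 4×15.999 = 63.996 g → 42.09 wt%.
Difference = 47.30 − 42.09 = 5.21 percentage points.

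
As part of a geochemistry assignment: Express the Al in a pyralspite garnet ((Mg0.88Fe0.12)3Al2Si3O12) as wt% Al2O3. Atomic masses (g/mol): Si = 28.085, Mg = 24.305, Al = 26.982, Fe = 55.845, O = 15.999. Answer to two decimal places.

Molar mass of (Mg0.88Fe0.12)3Al2Si3O12 = 2.64*24.305 + 0.36*55.845 + 2*26.982 + 3*28.085 + 12*15.999 = 414.476 g/mol.
Each formula unit contains 2 Al, equivalent to 2/2 = 1.0000 mol Al2O3.
M(Al2O3) = 2×26.982 + 3×15.999 = 101.961 g/mol.
Mass of Al2O3 per formula unit = 1.0000 × 101.961 = 101.961 g.
Al2O3 wt% = 101.961 / 414.476 × 100 = 24.60%.

24.60 wt%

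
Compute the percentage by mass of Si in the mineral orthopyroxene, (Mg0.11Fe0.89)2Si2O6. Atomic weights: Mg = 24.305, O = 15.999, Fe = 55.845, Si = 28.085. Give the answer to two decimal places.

Formula mass = 0.22·24.305 + 1.78·55.845 + 2·28.085 + 6·15.999 = 256.915 g/mol, of which 56.170 g is Si.
So Si makes up 56.170/256.915 = 0.2186 of the mass, i.e. 21.86%.

21.86 mass %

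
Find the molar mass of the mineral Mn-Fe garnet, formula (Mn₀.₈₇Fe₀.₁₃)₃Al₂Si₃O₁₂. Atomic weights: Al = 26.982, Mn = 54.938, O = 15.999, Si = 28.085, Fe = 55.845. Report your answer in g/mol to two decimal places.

495.37 g/mol

The formula mass is the sum 2.61*54.938 + 0.39*55.845 + 2*26.982 + 3*28.085 + 12*15.999.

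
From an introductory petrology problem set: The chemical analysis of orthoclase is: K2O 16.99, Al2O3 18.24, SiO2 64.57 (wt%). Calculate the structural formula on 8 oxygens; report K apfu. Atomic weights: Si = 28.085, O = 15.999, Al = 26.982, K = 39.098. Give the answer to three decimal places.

K2O (M=94.195): mol = 0.18037; K = 0.36074, O = 0.18037.
Al2O3 (M=101.961): mol = 0.17889; Al = 0.35778, O = 0.53667.
SiO2 (M=60.083): mol = 1.07468; Si = 1.07468, O = 2.14936.
ΣO = 2.86640; factor = 8/ΣO = 2.79096.
K apfu = 0.36074 × 2.79096 = 1.007.

1.007 K apfu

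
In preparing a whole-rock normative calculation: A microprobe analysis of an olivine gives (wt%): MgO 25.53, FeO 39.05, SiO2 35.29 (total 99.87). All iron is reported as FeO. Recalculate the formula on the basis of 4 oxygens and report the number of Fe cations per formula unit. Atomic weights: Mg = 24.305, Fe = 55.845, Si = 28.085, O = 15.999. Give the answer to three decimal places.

MgO (M=40.304): mol = 0.63344; Mg = 0.63344, O = 0.63344.
FeO (M=71.844): mol = 0.54354; Fe = 0.54354, O = 0.54354.
SiO2 (M=60.083): mol = 0.58735; Si = 0.58735, O = 1.17470.
ΣO = 2.35168; factor = 4/ΣO = 1.70091.
Fe apfu = 0.54354 × 1.70091 = 0.925.

0.925 Fe apfu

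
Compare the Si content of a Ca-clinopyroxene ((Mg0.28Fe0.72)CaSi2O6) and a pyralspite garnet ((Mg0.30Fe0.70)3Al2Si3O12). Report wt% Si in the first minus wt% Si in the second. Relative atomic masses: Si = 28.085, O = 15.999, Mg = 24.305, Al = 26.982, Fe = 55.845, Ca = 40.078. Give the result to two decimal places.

First mineral: 56.170 g Si in 239.256 g formula = 23.48 wt% Si.
Second mineral: 84.255 g Si in 469.356 g formula = 17.95 wt% Si.
23.48% − 17.95% gives a difference of 5.53 percentage points.

5.53 percentage points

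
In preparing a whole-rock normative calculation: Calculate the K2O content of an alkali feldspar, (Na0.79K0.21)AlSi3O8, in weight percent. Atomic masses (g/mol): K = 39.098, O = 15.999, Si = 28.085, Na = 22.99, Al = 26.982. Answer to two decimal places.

Molar mass of (Na0.79K0.21)AlSi3O8 = 0.79·22.99 + 0.21·39.098 + 1·26.982 + 3·28.085 + 8·15.999 = 265.602 g/mol.
Each formula unit contains 0.21 K, equivalent to 0.21/2 = 0.1050 mol K2O.
M(K2O) = 2×39.098 + 1×15.999 = 94.195 g/mol.
Mass of K2O per formula unit = 0.1050 × 94.195 = 9.890 g.
K2O wt% = 9.890 / 265.602 × 100 = 3.72%.

3.72 wt%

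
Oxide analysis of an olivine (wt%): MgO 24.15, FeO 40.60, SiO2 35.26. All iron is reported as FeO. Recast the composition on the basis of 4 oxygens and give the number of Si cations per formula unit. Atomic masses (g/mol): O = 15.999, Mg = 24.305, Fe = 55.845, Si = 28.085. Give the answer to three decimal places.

1.004 Si apfu

24.15 wt% MgO ÷ 40.304 g/mol = 0.59920 mol, giving 0.59920 Mg and 0.59920 O.
40.60 wt% FeO ÷ 71.844 g/mol = 0.56511 mol, giving 0.56511 Fe and 0.56511 O.
35.26 wt% SiO2 ÷ 60.083 g/mol = 0.58685 mol, giving 0.58685 Si and 1.17370 O.
Oxygen sums to 2.33801; scaling by 4/2.33801 = 1.71086 puts the formula on 4 O.
Si: 0.58685 × 1.71086 = 1.004 atoms per formula unit.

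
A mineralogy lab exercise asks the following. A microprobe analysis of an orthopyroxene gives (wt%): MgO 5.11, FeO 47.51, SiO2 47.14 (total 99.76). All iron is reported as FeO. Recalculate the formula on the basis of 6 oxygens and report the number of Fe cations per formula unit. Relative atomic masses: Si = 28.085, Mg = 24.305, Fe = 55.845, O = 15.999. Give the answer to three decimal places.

MgO (M=40.304): mol = 0.12679; Mg = 0.12679, O = 0.12679.
FeO (M=71.844): mol = 0.66129; Fe = 0.66129, O = 0.66129.
SiO2 (M=60.083): mol = 0.78458; Si = 0.78458, O = 1.56916.
ΣO = 2.35724; factor = 6/ΣO = 2.54535.
Fe apfu = 0.66129 × 2.54535 = 1.683.

1.683 Fe apfu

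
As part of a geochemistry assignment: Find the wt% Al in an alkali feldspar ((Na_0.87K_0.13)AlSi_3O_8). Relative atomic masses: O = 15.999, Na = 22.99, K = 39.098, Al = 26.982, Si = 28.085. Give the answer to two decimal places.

Molar mass of (Na_0.87K_0.13)AlSi_3O_8: 0.87*22.99 + 0.13*39.098 + 1*26.982 + 3*28.085 + 8*15.999 = 264.313 g/mol.
Mass of Al per formula unit: 1 × 26.982 = 26.982 g.
Weight fraction Al = 26.982 / 264.313 = 0.1021.

10.21 wt%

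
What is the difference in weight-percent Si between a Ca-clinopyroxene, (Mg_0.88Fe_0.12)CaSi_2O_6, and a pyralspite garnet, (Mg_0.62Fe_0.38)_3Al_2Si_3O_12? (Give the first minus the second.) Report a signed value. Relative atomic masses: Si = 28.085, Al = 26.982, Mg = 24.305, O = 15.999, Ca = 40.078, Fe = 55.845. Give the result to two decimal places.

6.30 percentage points

Si in (Mg_0.88Fe_0.12)CaSi_2O_6: molar mass 220.332 g/mol; 2×28.085 = 56.170 g → 25.49 wt%.
Si in (Mg_0.62Fe_0.38)_3Al_2Si_3O_12: molar mass 439.078 g/mol; 3×28.085 = 84.255 g → 19.19 wt%.
Difference = 25.49 − 19.19 = 6.30 percentage points.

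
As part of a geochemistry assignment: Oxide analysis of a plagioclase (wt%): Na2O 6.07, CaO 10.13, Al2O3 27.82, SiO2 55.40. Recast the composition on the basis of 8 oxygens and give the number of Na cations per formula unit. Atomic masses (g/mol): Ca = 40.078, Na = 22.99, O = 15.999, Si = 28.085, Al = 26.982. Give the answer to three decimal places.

Na2O (M=61.979): mol = 0.09794; Na = 0.19588, O = 0.09794.
CaO (M=56.077): mol = 0.18064; Ca = 0.18064, O = 0.18064.
Al2O3 (M=101.961): mol = 0.27285; Al = 0.54570, O = 0.81855.
SiO2 (M=60.083): mol = 0.92206; Si = 0.92206, O = 1.84412.
ΣO = 2.94125; factor = 8/ΣO = 2.71993.
Na apfu = 0.19588 × 2.71993 = 0.533.

0.533 Na apfu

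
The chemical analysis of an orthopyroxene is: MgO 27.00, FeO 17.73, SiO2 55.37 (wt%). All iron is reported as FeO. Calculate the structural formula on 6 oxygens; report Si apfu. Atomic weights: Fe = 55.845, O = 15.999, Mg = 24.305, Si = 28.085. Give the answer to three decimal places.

MgO: 27.00/40.304 = 0.66991 mol → 0.66991 mol Mg, 0.66991 mol O.
FeO: 17.73/71.844 = 0.24678 mol → 0.24678 mol Fe, 0.24678 mol O.
SiO2: 55.37/60.083 = 0.92156 mol → 0.92156 mol Si, 1.84312 mol O.
Total oxygen = 2.75981 mol. Normalization factor = 6/2.75981 = 2.17406.
Si per 6 O = 0.92156 × 2.17406 = 2.004.

2.004 Si apfu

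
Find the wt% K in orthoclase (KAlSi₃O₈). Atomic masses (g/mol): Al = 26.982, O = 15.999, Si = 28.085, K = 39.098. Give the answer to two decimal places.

14.05 wt%

Molar mass of KAlSi₃O₈: 1*39.098 + 1*26.982 + 3*28.085 + 8*15.999 = 278.327 g/mol.
Mass of K per formula unit: 1 × 39.098 = 39.098 g.
Weight fraction K = 39.098 / 278.327 = 0.1405.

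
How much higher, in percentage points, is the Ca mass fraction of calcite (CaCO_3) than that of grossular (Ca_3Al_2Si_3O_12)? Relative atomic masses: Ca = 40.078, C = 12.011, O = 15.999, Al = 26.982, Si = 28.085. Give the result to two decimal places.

Ca in CaCO_3: molar mass 100.086 g/mol; 1×40.078 = 40.078 g → 40.04 wt%.
Ca in Ca_3Al_2Si_3O_12: molar mass 450.441 g/mol; 3×40.078 = 120.234 g → 26.69 wt%.
Difference = 40.04 − 26.69 = 13.35 percentage points.

13.35 percentage points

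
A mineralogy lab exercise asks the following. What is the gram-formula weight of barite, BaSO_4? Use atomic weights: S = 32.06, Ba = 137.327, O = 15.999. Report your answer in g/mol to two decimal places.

233.38 g/mol

The formula mass is the sum 1·137.327 + 1·32.06 + 4·15.999.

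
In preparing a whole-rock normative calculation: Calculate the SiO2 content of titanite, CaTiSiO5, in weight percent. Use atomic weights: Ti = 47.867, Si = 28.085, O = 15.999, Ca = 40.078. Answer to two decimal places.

Molar mass of CaTiSiO5 = 1·40.078 + 1·47.867 + 1·28.085 + 5·15.999 = 196.025 g/mol.
Each formula unit contains 1 Si, equivalent to 1/1 = 1.0000 mol SiO2.
M(SiO2) = 1×28.085 + 2×15.999 = 60.083 g/mol.
Mass of SiO2 per formula unit = 1.0000 × 60.083 = 60.083 g.
SiO2 wt% = 60.083 / 196.025 × 100 = 30.65%.

30.65 wt%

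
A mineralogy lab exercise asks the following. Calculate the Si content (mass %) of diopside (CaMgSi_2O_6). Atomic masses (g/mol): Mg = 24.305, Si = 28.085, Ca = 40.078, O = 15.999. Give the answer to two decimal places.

Molar mass of CaMgSi_2O_6: 1×40.078 + 1×24.305 + 2×28.085 + 6×15.999 = 216.547 g/mol.
Mass of Si per formula unit: 2 × 28.085 = 56.170 g.
Weight fraction Si = 56.170 / 216.547 = 0.2594.

25.94 mass %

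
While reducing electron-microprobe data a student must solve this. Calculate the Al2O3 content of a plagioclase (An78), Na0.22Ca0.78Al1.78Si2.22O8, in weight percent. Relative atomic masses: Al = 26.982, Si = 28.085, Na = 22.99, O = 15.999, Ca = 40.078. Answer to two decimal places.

M(Na0.22Ca0.78Al1.78Si2.22O8) = 274.687 g/mol; M(Al2O3) = 101.961 g/mol.
Moles Al2O3 per formula unit = 1.78 Al ÷ 2 = 0.8900.
Al2O3 fraction = (0.8900 × 101.961) / 274.687 = 90.745/274.687 = 0.3304.

33.04 wt%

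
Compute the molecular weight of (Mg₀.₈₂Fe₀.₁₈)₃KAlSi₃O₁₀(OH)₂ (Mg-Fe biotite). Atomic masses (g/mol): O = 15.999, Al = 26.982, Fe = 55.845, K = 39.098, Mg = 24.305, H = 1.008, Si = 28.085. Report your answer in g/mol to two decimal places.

434.29 g/mol

The formula mass is the sum 2.46*24.305 + 0.54*55.845 + 1*39.098 + 1*26.982 + 3*28.085 + 12*15.999 + 2*1.008.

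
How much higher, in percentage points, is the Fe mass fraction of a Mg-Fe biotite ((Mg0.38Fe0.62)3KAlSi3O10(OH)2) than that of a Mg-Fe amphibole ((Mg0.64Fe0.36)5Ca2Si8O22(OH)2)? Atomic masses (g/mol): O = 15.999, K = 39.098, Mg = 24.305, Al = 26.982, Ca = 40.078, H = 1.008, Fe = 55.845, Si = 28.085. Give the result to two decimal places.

M((Mg0.38Fe0.62)3KAlSi3O10(OH)2) = 475.918 g/mol, so wt% Fe = 103.872/475.918 × 100 = 21.83%.
M((Mg0.64Fe0.36)5Ca2Si8O22(OH)2) = 869.125 g/mol, so wt% Fe = 100.521/869.125 × 100 = 11.57%.
21.83 − 11.57 = 10.26 pp.

10.26 percentage points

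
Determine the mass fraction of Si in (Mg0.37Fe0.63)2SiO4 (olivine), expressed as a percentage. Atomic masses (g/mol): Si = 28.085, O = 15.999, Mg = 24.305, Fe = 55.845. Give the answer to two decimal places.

15.57 weight percent

Formula mass = 0.74·24.305 + 1.26·55.845 + 1·28.085 + 4·15.999 = 180.431 g/mol, of which 28.085 g is Si.
So Si makes up 28.085/180.431 = 0.1557 of the mass, i.e. 15.57%.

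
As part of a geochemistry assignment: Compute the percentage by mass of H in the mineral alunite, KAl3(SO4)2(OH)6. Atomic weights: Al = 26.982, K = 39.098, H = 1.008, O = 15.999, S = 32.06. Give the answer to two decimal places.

1.46 wt%

Molar mass of KAl3(SO4)2(OH)6: 1×39.098 + 3×26.982 + 2×32.06 + 14×15.999 + 6×1.008 = 414.198 g/mol.
Mass of H per formula unit: 6 × 1.008 = 6.048 g.
Weight fraction H = 6.048 / 414.198 = 0.0146.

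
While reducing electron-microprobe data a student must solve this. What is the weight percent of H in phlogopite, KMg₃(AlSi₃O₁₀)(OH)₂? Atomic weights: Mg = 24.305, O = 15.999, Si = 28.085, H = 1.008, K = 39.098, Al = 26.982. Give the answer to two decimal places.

0.48 weight percent

Molar mass of KMg₃(AlSi₃O₁₀)(OH)₂: 1×39.098 + 3×24.305 + 1×26.982 + 3×28.085 + 12×15.999 + 2×1.008 = 417.254 g/mol.
Mass of H per formula unit: 2 × 1.008 = 2.016 g.
Weight fraction H = 2.016 / 417.254 = 0.0048.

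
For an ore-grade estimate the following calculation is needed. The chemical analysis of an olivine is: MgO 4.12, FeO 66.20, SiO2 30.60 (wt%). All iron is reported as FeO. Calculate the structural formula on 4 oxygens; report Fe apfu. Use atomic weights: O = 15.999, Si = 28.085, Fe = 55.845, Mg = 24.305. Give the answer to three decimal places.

1.805 Fe apfu

4.12 wt% MgO ÷ 40.304 g/mol = 0.10222 mol, giving 0.10222 Mg and 0.10222 O.
66.20 wt% FeO ÷ 71.844 g/mol = 0.92144 mol, giving 0.92144 Fe and 0.92144 O.
30.60 wt% SiO2 ÷ 60.083 g/mol = 0.50930 mol, giving 0.50930 Si and 1.01860 O.
Oxygen sums to 2.04226; scaling by 4/2.04226 = 1.95861 puts the formula on 4 O.
Fe: 0.92144 × 1.95861 = 1.805 atoms per formula unit.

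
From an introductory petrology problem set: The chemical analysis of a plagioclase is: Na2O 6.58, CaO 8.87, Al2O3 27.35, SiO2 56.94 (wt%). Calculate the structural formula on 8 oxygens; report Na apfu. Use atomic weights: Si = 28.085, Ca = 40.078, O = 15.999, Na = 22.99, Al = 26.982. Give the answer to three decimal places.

Na2O (M=61.979): mol = 0.10616; Na = 0.21232, O = 0.10616.
CaO (M=56.077): mol = 0.15818; Ca = 0.15818, O = 0.15818.
Al2O3 (M=101.961): mol = 0.26824; Al = 0.53648, O = 0.80472.
SiO2 (M=60.083): mol = 0.94769; Si = 0.94769, O = 1.89538.
ΣO = 2.96444; factor = 8/ΣO = 2.69865.
Na apfu = 0.21232 × 2.69865 = 0.573.

0.573 Na apfu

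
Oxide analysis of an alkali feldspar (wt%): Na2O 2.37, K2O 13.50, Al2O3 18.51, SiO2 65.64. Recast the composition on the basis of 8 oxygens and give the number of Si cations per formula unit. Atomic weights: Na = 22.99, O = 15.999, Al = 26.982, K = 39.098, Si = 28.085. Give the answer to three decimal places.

Na2O (M=61.979): mol = 0.03824; Na = 0.07648, O = 0.03824.
K2O (M=94.195): mol = 0.14332; K = 0.28664, O = 0.14332.
Al2O3 (M=101.961): mol = 0.18154; Al = 0.36308, O = 0.54462.
SiO2 (M=60.083): mol = 1.09249; Si = 1.09249, O = 2.18498.
ΣO = 2.91116; factor = 8/ΣO = 2.74805.
Si apfu = 1.09249 × 2.74805 = 3.002.

3.002 Si apfu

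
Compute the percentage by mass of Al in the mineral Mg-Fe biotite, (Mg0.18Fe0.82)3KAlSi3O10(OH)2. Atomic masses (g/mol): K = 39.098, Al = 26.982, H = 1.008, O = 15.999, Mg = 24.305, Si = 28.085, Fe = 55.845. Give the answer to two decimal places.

5.45 wt%

M((Mg0.18Fe0.82)3KAlSi3O10(OH)2) = 494.842 g/mol.
Al contributes 1 × 26.982 = 26.982 g per mole.
26.982/494.842 = 0.0545 → 5.45%.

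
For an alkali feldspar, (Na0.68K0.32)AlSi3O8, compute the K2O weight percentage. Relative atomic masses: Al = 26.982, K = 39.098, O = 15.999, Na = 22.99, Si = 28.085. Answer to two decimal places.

5.64 wt%

Molar mass of (Na0.68K0.32)AlSi3O8 = 0.68×22.99 + 0.32×39.098 + 1×26.982 + 3×28.085 + 8×15.999 = 267.374 g/mol.
Each formula unit contains 0.32 K, equivalent to 0.32/2 = 0.1600 mol K2O.
M(K2O) = 2×39.098 + 1×15.999 = 94.195 g/mol.
Mass of K2O per formula unit = 0.1600 × 94.195 = 15.071 g.
K2O wt% = 15.071 / 267.374 × 100 = 5.64%.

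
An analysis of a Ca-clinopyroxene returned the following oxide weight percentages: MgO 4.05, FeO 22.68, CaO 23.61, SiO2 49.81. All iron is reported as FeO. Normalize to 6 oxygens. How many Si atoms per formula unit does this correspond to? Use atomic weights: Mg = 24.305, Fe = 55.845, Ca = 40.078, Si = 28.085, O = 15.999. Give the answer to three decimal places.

4.05 wt% MgO ÷ 40.304 g/mol = 0.10049 mol, giving 0.10049 Mg and 0.10049 O.
22.68 wt% FeO ÷ 71.844 g/mol = 0.31568 mol, giving 0.31568 Fe and 0.31568 O.
23.61 wt% CaO ÷ 56.077 g/mol = 0.42103 mol, giving 0.42103 Ca and 0.42103 O.
49.81 wt% SiO2 ÷ 60.083 g/mol = 0.82902 mol, giving 0.82902 Si and 1.65804 O.
Oxygen sums to 2.49524; scaling by 6/2.49524 = 2.40458 puts the formula on 6 O.
Si: 0.82902 × 2.40458 = 1.993 atoms per formula unit.

1.993 Si apfu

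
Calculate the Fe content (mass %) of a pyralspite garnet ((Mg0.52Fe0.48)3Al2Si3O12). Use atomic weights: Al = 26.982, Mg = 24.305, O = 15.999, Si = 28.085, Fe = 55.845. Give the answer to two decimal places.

M((Mg0.52Fe0.48)3Al2Si3O12) = 448.540 g/mol.
Fe contributes 1.44 × 55.845 = 80.417 g per mole.
80.417/448.540 = 0.1793 → 17.93%.

17.93 mass %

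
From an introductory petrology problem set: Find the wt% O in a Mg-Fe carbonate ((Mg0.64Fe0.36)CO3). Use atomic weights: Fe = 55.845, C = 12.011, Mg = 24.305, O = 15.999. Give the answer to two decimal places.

50.17 mass %

M((Mg0.64Fe0.36)CO3) = 95.667 g/mol.
O contributes 3 × 15.999 = 47.997 g per mole.
47.997/95.667 = 0.5017 → 50.17%.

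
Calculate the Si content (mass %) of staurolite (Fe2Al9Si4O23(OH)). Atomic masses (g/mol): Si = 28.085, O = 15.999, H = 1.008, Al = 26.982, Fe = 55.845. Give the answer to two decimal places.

13.19 mass %

M(Fe2Al9Si4O23(OH)) = 851.852 g/mol.
Si contributes 4 × 28.085 = 112.340 g per mole.
112.340/851.852 = 0.1319 → 13.19%.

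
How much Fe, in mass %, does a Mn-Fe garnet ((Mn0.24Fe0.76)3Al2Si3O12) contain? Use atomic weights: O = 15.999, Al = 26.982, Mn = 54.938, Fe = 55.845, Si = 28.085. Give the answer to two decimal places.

25.61 mass %

M((Mn0.24Fe0.76)3Al2Si3O12) = 497.089 g/mol.
Fe contributes 2.28 × 55.845 = 127.327 g per mole.
127.327/497.089 = 0.2561 → 25.61%.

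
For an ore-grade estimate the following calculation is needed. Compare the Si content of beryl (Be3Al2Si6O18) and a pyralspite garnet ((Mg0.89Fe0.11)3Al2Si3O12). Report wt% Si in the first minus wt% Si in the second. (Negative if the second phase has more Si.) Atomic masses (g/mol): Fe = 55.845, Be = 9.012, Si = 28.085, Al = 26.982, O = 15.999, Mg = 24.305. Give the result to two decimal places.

10.98 percentage points

First mineral: 168.510 g Si in 537.492 g formula = 31.35 wt% Si.
Second mineral: 84.255 g Si in 413.530 g formula = 20.37 wt% Si.
31.35% − 20.37% gives a difference of 10.98 percentage points.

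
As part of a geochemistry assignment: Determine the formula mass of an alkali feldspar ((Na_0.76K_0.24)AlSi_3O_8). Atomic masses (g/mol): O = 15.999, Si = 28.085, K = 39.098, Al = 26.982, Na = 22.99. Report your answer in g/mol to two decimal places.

266.08 g/mol

Na: 0.76 × 22.99 = 17.4724
K: 0.24 × 39.098 = 9.3835
Al: 1 × 26.982 = 26.9820
Si: 3 × 28.085 = 84.2550
O: 8 × 15.999 = 127.9920
Summing the contributions gives the formula mass.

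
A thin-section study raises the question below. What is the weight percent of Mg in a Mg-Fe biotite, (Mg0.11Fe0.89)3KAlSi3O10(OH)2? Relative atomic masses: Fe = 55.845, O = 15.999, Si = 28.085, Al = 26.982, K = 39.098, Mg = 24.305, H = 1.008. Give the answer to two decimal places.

Formula mass = 0.33*24.305 + 2.67*55.845 + 1*39.098 + 1*26.982 + 3*28.085 + 12*15.999 + 2*1.008 = 501.466 g/mol, of which 8.021 g is Mg.
So Mg makes up 8.021/501.466 = 0.0160 of the mass, i.e. 1.60%.

1.60 weight percent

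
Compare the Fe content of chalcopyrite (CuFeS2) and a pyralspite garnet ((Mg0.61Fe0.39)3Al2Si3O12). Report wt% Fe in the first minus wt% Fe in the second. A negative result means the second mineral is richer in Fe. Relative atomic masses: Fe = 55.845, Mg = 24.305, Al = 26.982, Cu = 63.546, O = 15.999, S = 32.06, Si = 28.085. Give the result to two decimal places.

15.58 percentage points

First mineral: 55.845 g Fe in 183.511 g formula = 30.43 wt% Fe.
Second mineral: 65.339 g Fe in 440.024 g formula = 14.85 wt% Fe.
30.43% − 14.85% gives a difference of 15.58 percentage points.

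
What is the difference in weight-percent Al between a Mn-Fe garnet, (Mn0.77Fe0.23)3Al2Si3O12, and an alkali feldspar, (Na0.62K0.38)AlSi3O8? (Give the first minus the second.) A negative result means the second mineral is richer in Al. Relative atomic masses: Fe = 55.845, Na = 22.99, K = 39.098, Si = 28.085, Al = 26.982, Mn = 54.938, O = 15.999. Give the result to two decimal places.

First mineral: 53.964 g Al in 495.647 g formula = 10.89 wt% Al.
Second mineral: 26.982 g Al in 268.340 g formula = 10.06 wt% Al.
10.89% − 10.06% gives a difference of 0.83 percentage points.

0.83 percentage points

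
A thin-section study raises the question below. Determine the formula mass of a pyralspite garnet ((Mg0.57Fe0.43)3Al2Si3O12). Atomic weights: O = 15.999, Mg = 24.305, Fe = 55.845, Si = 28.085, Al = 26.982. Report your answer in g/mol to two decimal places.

M = 1.71*24.305 + 1.29*55.845 + 2*26.982 + 3*28.085 + 12*15.999

443.81 g/mol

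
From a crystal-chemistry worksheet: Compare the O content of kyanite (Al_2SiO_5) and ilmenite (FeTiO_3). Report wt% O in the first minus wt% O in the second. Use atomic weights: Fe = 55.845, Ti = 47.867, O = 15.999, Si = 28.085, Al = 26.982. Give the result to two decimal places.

O in Al_2SiO_5: molar mass 162.044 g/mol; 5×15.999 = 79.995 g → 49.37 wt%.
O in FeTiO_3: molar mass 151.709 g/mol; 3×15.999 = 47.997 g → 31.64 wt%.
Difference = 49.37 − 31.64 = 17.73 percentage points.

17.73 percentage points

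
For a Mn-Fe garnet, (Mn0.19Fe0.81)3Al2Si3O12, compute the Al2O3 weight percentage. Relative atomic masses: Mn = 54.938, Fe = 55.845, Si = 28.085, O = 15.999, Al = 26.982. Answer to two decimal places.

20.51 wt%

Formula mass = 497.225 g/mol.
2 Al → 1.0000 mol Al2O3 per formula unit; M(Al2O3) = 101.961, so Al2O3 mass = 101.961 g.
101.961/497.225 × 100 = 20.51 wt%.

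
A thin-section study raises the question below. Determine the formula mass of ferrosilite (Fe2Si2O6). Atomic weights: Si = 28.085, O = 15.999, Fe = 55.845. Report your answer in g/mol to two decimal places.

263.85 g/mol

M = 2·55.845 + 2·28.085 + 6·15.999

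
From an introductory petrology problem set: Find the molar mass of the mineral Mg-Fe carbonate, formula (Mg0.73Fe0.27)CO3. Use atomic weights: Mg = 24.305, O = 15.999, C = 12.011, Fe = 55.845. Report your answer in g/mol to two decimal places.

92.83 g/mol

M = 0.73*24.305 + 0.27*55.845 + 1*12.011 + 3*15.999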